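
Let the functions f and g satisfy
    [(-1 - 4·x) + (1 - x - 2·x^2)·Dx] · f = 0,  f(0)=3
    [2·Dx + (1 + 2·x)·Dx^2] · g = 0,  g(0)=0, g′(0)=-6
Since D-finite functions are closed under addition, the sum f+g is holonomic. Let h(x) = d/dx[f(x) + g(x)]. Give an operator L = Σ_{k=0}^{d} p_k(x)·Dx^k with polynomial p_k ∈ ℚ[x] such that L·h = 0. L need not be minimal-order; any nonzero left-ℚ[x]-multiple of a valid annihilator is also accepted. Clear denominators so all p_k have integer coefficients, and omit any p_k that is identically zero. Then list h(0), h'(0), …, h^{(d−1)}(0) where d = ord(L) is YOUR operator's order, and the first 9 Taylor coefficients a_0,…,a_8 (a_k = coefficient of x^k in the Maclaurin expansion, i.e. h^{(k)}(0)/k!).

L = (54 + 228·x + 432·x^2 + 288·x^3 + 192·x^4) + (11 + 124·x + 464·x^2 + 704·x^3 + 592·x^4 + 320·x^5)·Dx + (-4 - 19·x - 17·x^2 + 42·x^3 + 116·x^4 + 136·x^5 + 64·x^6)·Dx^2  (order 2).
h: a_k = -3, 30, 21, 180, 219, 966, 1401, 4872, 7671, …
ICs: h(0) = -3, h′(0) = 30.

f: a_k = 3, 3, 9, 15, 33, 63, 129, 255, 513, …
g: a_k = 0, -6, 6, -8, 12, -96/5, 32, -384/7, 96, …
f+g: L₀ = lclm(L_f,L_g), ord ≤ 1+2.
Differentiate: ansatz ord ≤ ord L₀ ⇒ L.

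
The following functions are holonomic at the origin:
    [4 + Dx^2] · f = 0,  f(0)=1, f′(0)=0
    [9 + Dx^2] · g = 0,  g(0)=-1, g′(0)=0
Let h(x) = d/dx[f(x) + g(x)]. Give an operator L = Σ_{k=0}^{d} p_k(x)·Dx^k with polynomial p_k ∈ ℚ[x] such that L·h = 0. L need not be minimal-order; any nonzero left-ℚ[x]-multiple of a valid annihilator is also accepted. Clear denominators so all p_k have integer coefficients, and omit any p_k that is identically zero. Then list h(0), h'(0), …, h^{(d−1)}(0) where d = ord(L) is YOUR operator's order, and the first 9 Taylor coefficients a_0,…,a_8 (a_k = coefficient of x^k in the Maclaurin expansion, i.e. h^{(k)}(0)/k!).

f: a_k = 1, 0, -2, 0, 2/3, 0, -4/45, 0, 2/315, …
g: a_k = -1, 0, 9/2, 0, -27/8, 0, 81/80, 0, -729/4480, …
Sum ⇒ L₀ = lclm(L_f,L_g) in ℚ(x)⟨Dx⟩.
h₀' ⇒ L via d/dx closure of L₀.
L = 36 + 13·Dx^2 + Dx^4  (order 4).
h: a_k = 0, 5, 0, -65/6, 0, 133/24, 0, -1261/1008, 0, …
ICs: h(0) = 0, h′(0) = 5, h′′(0) = 0, h′′′(0) = -65.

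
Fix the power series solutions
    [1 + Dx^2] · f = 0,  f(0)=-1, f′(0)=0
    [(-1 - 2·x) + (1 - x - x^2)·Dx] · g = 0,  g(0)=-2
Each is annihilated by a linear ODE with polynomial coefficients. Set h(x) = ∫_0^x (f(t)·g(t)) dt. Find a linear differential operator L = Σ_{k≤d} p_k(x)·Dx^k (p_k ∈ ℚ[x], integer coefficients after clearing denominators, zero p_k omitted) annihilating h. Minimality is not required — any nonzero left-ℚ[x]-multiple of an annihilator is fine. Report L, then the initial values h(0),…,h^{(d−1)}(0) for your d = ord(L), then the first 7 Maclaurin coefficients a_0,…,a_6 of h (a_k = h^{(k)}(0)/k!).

f: a_k = -1, 0, 1/2, 0, -1/24, 0, 1/720, …
g: a_k = -2, -2, -4, -6, -10, -16, -26, …
Sym-product of L_f,L_g gives L₀ (≤ ord 2).
Integrate: L := L₀·Dx.
L = (1 + x + x^2)·Dx + (2 + 4·x)·Dx^2 + (-1 + x + x^2)·Dx^3  (order 3).
h: a_k = 0, 2, 1, 1, 5/4, 97/60, 157/72, …
ICs: h(0) = 0, h′(0) = 2, h′′(0) = 2.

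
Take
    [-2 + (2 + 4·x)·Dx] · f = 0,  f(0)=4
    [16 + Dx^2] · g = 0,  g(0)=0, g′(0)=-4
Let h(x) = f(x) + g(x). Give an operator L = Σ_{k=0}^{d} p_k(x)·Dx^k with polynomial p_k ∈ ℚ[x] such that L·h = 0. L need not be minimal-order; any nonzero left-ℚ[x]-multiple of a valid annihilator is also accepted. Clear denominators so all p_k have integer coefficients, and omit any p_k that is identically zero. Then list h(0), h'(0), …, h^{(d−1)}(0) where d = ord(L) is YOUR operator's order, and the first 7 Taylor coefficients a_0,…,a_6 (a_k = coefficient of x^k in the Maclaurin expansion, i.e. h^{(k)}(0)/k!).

f: a_k = 4, 4, -2, 2, -5/2, 7/2, -21/4, …
g: a_k = 0, -4, 0, 32/3, 0, -128/15, 0, …
h₀=f+g: left-lcm gives L₀, ord ≤ 3.
L = (-304 - 1024·x - 1024·x^2) + (240 + 1504·x + 3072·x^2 + 2048·x^3)·Dx + (-19 - 64·x - 64·x^2)·Dx^2 + (15 + 94·x + 192·x^2 + 128·x^3)·Dx^3  (order 3).
h: a_k = 4, 0, -2, 38/3, -5/2, -151/30, -21/4, …
ICs: h(0) = 4, h′(0) = 0, h′′(0) = -4.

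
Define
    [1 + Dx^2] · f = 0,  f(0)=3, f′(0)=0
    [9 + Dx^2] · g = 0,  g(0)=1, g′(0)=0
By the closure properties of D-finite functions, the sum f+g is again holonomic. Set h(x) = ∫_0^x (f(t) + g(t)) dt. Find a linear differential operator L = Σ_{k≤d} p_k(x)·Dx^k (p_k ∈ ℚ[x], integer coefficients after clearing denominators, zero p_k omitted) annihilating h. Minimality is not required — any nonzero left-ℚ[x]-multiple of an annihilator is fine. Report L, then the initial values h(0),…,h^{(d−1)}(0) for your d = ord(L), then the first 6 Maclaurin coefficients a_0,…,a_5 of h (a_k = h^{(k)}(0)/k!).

L = 9·Dx + 10·Dx^3 + Dx^5  (order 5).
h: a_k = 0, 4, 0, -2, 0, 7/10, …
ICs: h(0) = 0, h′(0) = 4, h′′(0) = 0, h′′′(0) = -12, h′′′′(0) = 0.

f: a_k = 3, 0, -3/2, 0, 1/8, 0, …
g: a_k = 1, 0, -9/2, 0, 27/8, 0, …
Sum ⇒ L₀ = lclm(L_f,L_g) in ℚ(x)⟨Dx⟩.
h=∫h₀ ⇒ L = L₀·Dx.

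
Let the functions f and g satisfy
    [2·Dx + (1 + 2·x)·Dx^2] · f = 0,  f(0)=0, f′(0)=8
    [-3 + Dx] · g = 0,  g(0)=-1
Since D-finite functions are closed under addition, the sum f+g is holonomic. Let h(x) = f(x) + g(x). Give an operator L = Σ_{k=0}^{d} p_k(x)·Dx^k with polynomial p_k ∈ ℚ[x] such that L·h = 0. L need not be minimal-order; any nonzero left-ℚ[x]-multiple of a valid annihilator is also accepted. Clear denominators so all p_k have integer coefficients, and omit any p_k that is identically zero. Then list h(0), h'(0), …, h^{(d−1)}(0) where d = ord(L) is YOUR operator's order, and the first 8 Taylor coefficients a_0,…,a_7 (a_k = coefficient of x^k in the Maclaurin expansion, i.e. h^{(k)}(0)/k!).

f: a_k = 0, 8, -8, 32/3, -16, 128/5, -128/3, 512/7, …
g: a_k = -1, -3, -9/2, -9/2, -27/8, -81/40, -81/80, -243/560, …
L₀ := lclm(L_f,L_g); ord L₀ ≤ 2+1.
L = (-42 - 36·x)·Dx + (-1 - 36·x - 36·x^2)·Dx^2 + (5 + 16·x + 12·x^2)·Dx^3  (order 3).
h: a_k = -1, 5, -25/2, 37/6, -155/8, 943/40, -10483/240, 40717/560, …
ICs: h(0) = -1, h′(0) = 5, h′′(0) = -25.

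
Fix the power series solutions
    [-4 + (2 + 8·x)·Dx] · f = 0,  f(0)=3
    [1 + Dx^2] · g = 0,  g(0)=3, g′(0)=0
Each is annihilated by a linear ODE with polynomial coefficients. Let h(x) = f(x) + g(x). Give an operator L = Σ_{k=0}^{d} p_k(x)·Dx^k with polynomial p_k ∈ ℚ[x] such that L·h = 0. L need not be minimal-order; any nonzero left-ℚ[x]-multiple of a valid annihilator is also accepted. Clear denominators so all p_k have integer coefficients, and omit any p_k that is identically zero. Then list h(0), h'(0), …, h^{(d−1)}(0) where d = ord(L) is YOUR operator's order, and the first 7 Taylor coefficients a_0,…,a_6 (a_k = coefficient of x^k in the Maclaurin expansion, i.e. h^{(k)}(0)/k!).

L = (-26 - 16·x - 32·x^2) + (-3 - 4·x + 48·x^2 + 64·x^3)·Dx + (-26 - 16·x - 32·x^2)·Dx^2 + (-3 - 4·x + 48·x^2 + 64·x^3)·Dx^3  (order 3).
h: a_k = 6, 6, -15/2, 12, -239/8, 84, -60481/240, …
ICs: h(0) = 6, h′(0) = 6, h′′(0) = -15.

f: a_k = 3, 6, -6, 12, -30, 84, -252, …
g: a_k = 3, 0, -3/2, 0, 1/8, 0, -1/240, …
Sum ⇒ L₀ = lclm(L_f,L_g) in ℚ(x)⟨Dx⟩.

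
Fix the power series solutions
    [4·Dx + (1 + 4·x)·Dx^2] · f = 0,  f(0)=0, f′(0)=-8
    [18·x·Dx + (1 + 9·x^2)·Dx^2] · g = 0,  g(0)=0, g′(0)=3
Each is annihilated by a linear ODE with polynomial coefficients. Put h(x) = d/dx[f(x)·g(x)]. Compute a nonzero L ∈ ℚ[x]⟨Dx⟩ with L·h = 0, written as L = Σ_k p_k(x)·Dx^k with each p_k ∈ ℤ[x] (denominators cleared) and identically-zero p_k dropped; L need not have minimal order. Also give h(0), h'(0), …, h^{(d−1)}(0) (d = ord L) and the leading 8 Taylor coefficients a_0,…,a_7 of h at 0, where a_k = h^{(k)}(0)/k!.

f: a_k = 0, -8, 16, -128/3, 128, -2048/5, 4096/3, -32768/7, …
g: a_k = 0, 3, 0, -9, 0, 243/5, 0, -2187/7, …
f·g: L₀ = L_f ⊗_s L_g, ord ≤ 2·2.
Derive L from L₀ (diff closure).
L = (2448 + 17280·x + 76464·x^2 + 518400·x^3 + 1399680·x^4 + 2426112·x^5 + 1679616·x^7) + (452 + 10800·x + 98028·x^2 + 491184·x^3 + 1840320·x^4 + 4339008·x^5 + 6531840·x^6 + 1259712·x^7 + 5878656·x^8)·Dx + (136 + 1912·x + 18576·x^2 + 103608·x^3 + 389448·x^4 + 1100304·x^5 + 2239488·x^6 + 3277584·x^7 + 1259712·x^8 + 3359232·x^9)·Dx^2 + (13 + 176·x + 1234·x^2 + 6048·x^3 + 22833·x^4 + 68688·x^5 + 154224·x^6 + 279936·x^7 + 399492·x^8 + 209952·x^9 + 419904·x^10)·Dx^3  (order 3).
h: a_k = 0, -48, 144, -224, 1200, -37008/5, 130256/5, -397248/5, …
ICs: h(0) = 0, h′(0) = -48, h′′(0) = 288.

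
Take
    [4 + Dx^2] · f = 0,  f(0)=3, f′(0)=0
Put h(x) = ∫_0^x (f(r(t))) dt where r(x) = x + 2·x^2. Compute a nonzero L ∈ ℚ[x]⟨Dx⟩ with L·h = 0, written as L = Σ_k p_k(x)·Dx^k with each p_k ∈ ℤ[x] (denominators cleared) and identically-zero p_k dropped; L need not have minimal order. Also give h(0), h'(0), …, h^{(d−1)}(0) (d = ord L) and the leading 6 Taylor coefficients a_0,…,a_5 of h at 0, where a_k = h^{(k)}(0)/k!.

f: a_k = 3, 0, -6, 0, 2, 0, …
f∘r: x↦r, Dx↦Dx/r' in L_f ⇒ L₀.
∫: right-multiply L₀ by Dx.
L = (4 + 48·x + 192·x^2 + 256·x^3)·Dx - 4·Dx^2 + (1 + 4·x)·Dx^3  (order 3).
h: a_k = 0, 3, 0, -2, -6, -22/5, …
ICs: h(0) = 0, h′(0) = 3, h′′(0) = 0.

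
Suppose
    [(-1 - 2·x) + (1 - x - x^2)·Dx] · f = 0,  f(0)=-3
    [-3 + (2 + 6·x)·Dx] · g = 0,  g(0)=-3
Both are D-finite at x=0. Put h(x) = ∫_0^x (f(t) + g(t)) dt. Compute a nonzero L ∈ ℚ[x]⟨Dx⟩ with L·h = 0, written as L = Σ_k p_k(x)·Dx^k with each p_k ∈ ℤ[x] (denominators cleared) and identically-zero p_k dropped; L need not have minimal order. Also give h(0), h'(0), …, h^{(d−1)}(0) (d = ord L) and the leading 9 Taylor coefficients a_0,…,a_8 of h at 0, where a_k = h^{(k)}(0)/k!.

f: a_k = -3, -3, -6, -9, -15, -24, -39, -63, -102, …
g: a_k = -3, -9/2, 27/8, -81/16, 1215/128, -5103/256, 45927/1024, -216513/2048, 8444007/32768, …
h₀=f+g: left-lcm gives L₀, ord ≤ 2.
∫: right-multiply L₀ by Dx.
L = (-33 - 117·x - 117·x^2 - 90·x^3)·Dx + (25 + 102·x + 303·x^2 + 378·x^3 + 225·x^4)·Dx^2 + (2 - 22·x - 90·x^2 + 38·x^3 + 198·x^4 + 90·x^5)·Dx^3  (order 3).
h: a_k = 0, -6, -15/4, -7/8, -225/64, -141/128, -3749/512, 5991/7168, -345537/16384, …
ICs: h(0) = 0, h′(0) = -6, h′′(0) = -15/2.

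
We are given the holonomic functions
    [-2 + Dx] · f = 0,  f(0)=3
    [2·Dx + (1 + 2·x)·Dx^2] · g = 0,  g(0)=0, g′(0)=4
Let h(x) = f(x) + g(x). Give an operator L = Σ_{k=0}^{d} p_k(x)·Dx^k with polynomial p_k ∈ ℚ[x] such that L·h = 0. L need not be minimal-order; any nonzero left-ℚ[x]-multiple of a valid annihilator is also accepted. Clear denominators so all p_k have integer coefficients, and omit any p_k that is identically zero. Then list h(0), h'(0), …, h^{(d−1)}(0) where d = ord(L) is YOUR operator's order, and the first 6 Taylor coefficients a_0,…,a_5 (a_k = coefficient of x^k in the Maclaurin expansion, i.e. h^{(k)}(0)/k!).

f: a_k = 3, 6, 6, 4, 2, 4/5, …
g: a_k = 0, 4, -4, 16/3, -8, 64/5, …
Weyl lclm of L_f,L_g ⇒ L₀ (ord ≤ 3).
L = (-6 - 4·x)·Dx + (1 - 4·x - 4·x^2)·Dx^2 + (1 + 3·x + 2·x^2)·Dx^3  (order 3).
h: a_k = 3, 10, 2, 28/3, -6, 68/5, …
ICs: h(0) = 3, h′(0) = 10, h′′(0) = 4.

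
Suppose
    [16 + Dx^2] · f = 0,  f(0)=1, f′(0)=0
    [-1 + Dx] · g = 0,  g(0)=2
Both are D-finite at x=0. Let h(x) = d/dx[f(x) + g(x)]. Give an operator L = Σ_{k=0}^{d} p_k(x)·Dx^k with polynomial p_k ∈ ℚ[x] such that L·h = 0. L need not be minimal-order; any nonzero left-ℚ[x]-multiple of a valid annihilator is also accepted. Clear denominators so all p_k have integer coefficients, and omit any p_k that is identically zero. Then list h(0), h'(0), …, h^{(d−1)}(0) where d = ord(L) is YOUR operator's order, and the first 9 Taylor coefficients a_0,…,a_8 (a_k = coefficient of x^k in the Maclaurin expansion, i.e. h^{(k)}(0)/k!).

L = 16 - 16·Dx + Dx^2 - Dx^3  (order 3).
h: a_k = 2, -14, 1, 43, 1/12, -2047/60, 1/360, 3641/280, 1/20160, …
ICs: h(0) = 2, h′(0) = -14, h′′(0) = 2.

f: a_k = 1, 0, -8, 0, 32/3, 0, -256/45, 0, 512/315, …
g: a_k = 2, 2, 1, 1/3, 1/12, 1/60, 1/360, 1/2520, 1/20160, …
L₀ := lclm(L_f,L_g); ord L₀ ≤ 2+1.
Derive L from L₀ (diff closure).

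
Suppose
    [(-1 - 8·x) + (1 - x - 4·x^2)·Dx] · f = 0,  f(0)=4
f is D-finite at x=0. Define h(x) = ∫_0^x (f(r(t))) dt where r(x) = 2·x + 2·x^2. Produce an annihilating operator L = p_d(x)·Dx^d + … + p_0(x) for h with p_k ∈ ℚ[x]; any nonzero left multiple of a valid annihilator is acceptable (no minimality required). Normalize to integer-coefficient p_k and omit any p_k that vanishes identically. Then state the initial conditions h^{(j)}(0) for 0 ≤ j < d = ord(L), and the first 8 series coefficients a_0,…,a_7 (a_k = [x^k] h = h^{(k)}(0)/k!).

f: a_k = 4, 4, 20, 36, 116, 260, 724, 1764, …
L₀ from L_f via x↦r, Dx↦r'^{-1}Dx.
h=∫₀ˣh₀: take L = L₀·Dx.
L = (2 + 36·x + 96·x^2 + 64·x^3)·Dx + (-1 + 2·x + 18·x^2 + 32·x^3 + 16·x^4)·Dx^2  (order 2).
h: a_k = 0, 4, 4, 88/3, 112, 560, 2768, 99360/7, …
ICs: h(0) = 0, h′(0) = 4.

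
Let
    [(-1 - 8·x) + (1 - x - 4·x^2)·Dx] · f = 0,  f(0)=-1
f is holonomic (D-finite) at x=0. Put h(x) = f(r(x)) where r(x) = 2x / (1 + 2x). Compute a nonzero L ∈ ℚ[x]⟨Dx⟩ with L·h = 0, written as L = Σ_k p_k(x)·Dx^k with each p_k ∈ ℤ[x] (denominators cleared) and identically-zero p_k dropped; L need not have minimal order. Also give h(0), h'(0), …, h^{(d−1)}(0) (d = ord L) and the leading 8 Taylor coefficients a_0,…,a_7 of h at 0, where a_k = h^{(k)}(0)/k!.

L = (2 + 36·x) + (-1 - 4·x + 12·x^2 + 32·x^3)·Dx  (order 1).
h: a_k = -1, -2, -16, 0, -256, 512, -5120, 18432, …
ICs: h(0) = -1.

f: a_k = -1, -1, -5, -9, -29, -65, -181, -441, …
Change of var in L_f (x↦r) gives L₀.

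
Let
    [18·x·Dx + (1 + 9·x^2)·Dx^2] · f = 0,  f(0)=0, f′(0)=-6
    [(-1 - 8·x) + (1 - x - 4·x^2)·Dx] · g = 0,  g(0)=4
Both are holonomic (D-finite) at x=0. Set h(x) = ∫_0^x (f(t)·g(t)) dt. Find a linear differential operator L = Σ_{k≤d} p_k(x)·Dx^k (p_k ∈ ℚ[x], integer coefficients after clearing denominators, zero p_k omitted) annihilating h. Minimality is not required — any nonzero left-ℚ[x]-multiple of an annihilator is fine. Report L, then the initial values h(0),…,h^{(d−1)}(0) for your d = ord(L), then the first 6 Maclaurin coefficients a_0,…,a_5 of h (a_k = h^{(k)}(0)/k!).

f: a_k = 0, -6, 0, 18, 0, -486/5, …
g: a_k = 4, 4, 20, 36, 116, 260, …
Sym-product of L_f,L_g gives L₀ (≤ ord 2).
∫: right-multiply L₀ by Dx.
L = (8 + 18·x + 216·x^2)·Dx + (2 - 2·x + 36·x^2 + 216·x^3)·Dx^2 + (-1 + x - 5·x^2 + 9·x^3 + 36·x^4)·Dx^3  (order 3).
h: a_k = 0, 0, -12, -8, -12, -144/5, …
ICs: h(0) = 0, h′(0) = 0, h′′(0) = -24.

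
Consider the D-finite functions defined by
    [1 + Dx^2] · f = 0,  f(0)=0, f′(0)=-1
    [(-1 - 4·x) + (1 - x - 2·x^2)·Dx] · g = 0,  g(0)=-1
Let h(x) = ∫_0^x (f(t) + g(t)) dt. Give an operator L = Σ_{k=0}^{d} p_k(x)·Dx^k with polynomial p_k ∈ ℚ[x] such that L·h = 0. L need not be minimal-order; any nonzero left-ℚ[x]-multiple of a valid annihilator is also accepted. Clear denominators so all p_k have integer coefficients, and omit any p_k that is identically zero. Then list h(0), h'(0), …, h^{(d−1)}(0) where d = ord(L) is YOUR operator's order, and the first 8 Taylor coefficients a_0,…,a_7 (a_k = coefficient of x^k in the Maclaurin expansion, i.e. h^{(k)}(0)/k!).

f: a_k = 0, -1, 0, 1/6, 0, -1/120, 0, 1/5040, …
g: a_k = -1, -1, -3, -5, -11, -21, -43, -85, …
L₀ := lclm(L_f,L_g); ord L₀ ≤ 2+1.
h=∫₀ˣh₀: take L = L₀·Dx.
L = (-31 - 146·x - 133·x^2 - 184·x^3 - 20·x^4 - 16·x^5)·Dx + (7 + 3·x - 3·x^2 - 37·x^3 - 42·x^4 - 12·x^5 - 8·x^6)·Dx^2 + (-31 - 146·x - 133·x^2 - 184·x^3 - 20·x^4 - 16·x^5)·Dx^3 + (7 + 3·x - 3·x^2 - 37·x^3 - 42·x^4 - 12·x^5 - 8·x^6)·Dx^4  (order 4).
h: a_k = 0, -1, -1, -1, -29/24, -11/5, -2521/720, -43/7, …
ICs: h(0) = 0, h′(0) = -1, h′′(0) = -2, h′′′(0) = -6.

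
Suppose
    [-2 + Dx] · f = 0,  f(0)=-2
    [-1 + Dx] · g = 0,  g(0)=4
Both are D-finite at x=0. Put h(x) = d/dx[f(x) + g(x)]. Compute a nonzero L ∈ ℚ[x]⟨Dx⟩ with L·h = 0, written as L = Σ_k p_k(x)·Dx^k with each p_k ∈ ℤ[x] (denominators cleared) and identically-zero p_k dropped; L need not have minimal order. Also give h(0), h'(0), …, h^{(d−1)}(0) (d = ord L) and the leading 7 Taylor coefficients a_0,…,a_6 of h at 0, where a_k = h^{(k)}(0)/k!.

L = 2 - 3·Dx + Dx^2  (order 2).
h: a_k = 0, -4, -6, -14/3, -5/2, -31/30, -7/20, …
ICs: h(0) = 0, h′(0) = -4.

f: a_k = -2, -4, -4, -8/3, -4/3, -8/15, -8/45, …
g: a_k = 4, 4, 2, 2/3, 1/6, 1/30, 1/180, …
f+g: L₀ = lclm(L_f,L_g), ord ≤ 1+1.
h=h₀': d/dx-closure on L₀ ⇒ L.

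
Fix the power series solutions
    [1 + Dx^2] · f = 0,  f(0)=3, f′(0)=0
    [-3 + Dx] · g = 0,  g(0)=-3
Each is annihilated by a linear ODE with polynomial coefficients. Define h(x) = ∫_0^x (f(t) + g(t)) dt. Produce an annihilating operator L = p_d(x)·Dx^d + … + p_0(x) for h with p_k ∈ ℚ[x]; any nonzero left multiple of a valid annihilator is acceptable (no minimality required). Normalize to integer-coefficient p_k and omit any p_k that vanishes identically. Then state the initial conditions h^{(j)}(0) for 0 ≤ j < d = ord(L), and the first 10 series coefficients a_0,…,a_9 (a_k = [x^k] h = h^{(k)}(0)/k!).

L = -3·Dx + Dx^2 - 3·Dx^3 + Dx^4  (order 4).
h: a_k = 0, 0, -9/2, -5, -27/8, -2, -81/80, -73/168, -729/4480, -41/756, …
ICs: h(0) = 0, h′(0) = 0, h′′(0) = -9, h′′′(0) = -30.

f: a_k = 3, 0, -3/2, 0, 1/8, 0, -1/240, 0, 1/13440, 0, …
g: a_k = -3, -9, -27/2, -27/2, -81/8, -243/40, -243/80, -729/560, -2187/4480, -729/4480, …
L₀ := lclm(L_f,L_g); ord L₀ ≤ 2+1.
∫: right-multiply L₀ by Dx.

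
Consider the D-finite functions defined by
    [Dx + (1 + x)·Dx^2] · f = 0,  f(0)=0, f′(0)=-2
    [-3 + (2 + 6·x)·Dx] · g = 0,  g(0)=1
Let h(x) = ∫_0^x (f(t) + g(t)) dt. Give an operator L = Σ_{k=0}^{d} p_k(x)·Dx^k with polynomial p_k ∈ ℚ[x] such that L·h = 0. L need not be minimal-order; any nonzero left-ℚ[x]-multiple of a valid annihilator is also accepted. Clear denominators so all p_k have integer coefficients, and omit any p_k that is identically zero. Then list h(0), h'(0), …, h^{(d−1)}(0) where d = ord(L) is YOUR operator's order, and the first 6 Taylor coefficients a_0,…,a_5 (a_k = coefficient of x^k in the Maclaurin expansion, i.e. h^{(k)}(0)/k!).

L = (-15 + 9·x)·Dx^2 + (-19 - 6·x + 45·x^2)·Dx^3 + (-2 - 2·x + 18·x^2 + 18·x^3)·Dx^4  (order 4).
h: a_k = 0, 1, -1/4, -1/24, 49/192, -341/640, …
ICs: h(0) = 0, h′(0) = 1, h′′(0) = -1/2, h′′′(0) = -1/4.

f: a_k = 0, -2, 1, -2/3, 1/2, -2/5, …
g: a_k = 1, 3/2, -9/8, 27/16, -405/128, 1701/256, …
Weyl lclm of L_f,L_g ⇒ L₀ (ord ≤ 3).
h=∫₀ˣh₀: take L = L₀·Dx.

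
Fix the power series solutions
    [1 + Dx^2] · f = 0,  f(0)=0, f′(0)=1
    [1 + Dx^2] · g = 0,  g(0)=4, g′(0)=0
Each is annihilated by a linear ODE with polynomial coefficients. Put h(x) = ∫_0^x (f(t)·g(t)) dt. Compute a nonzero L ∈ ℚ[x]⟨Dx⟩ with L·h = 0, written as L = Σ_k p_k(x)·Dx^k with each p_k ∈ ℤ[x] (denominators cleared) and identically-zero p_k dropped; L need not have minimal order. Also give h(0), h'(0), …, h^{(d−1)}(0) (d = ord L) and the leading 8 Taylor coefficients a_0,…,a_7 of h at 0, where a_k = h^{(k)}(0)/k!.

f: a_k = 0, 1, 0, -1/6, 0, 1/120, 0, -1/5040, …
g: a_k = 4, 0, -2, 0, 1/6, 0, -1/180, 0, …
Sym-product of L_f,L_g gives L₀ (≤ ord 4).
h=∫h₀ ⇒ L = L₀·Dx.
L = 4·Dx^2 + Dx^4  (order 4).
h: a_k = 0, 0, 2, 0, -2/3, 0, 4/45, 0, …
ICs: h(0) = 0, h′(0) = 0, h′′(0) = 4, h′′′(0) = 0.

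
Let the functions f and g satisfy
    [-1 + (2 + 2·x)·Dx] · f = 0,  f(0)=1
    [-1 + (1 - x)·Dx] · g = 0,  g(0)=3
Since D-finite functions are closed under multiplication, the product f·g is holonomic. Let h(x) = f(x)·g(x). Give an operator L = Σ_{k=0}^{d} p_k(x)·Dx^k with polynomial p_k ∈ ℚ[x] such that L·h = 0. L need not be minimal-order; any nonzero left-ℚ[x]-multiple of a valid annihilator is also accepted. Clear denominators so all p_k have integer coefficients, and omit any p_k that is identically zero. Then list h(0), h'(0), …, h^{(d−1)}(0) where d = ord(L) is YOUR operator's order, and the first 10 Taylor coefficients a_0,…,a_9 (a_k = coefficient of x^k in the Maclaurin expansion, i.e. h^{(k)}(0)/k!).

f: a_k = 1, 1/2, -1/8, 1/16, -5/128, 7/256, -21/1024, 33/2048, -429/32768, 715/65536, …
g: a_k = 3, 3, 3, 3, 3, 3, 3, 3, 3, 3, …
f·g: L₀ = L_f ⊗_s L_g, ord ≤ 1·1.
L = (3 + x) + (-2 + 2·x^2)·Dx  (order 1).
h: a_k = 3, 9/2, 33/8, 69/16, 537/128, 1095/256, 4317/1024, 8733/2048, 138441/32768, 279027/65536, …
ICs: h(0) = 3.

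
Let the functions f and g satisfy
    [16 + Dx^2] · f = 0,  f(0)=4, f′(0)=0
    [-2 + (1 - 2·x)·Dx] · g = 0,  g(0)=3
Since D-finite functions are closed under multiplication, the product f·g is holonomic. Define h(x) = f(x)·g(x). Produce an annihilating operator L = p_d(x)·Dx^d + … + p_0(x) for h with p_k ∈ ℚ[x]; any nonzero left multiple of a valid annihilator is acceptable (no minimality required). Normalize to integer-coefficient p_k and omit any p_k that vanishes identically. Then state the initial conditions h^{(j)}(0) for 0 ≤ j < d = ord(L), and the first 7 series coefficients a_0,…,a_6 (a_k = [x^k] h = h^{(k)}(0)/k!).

L = (-16 + 32·x) + 4·Dx + (-1 + 2·x)·Dx^2  (order 2).
h: a_k = 12, 24, -48, -96, -64, -128, -4864/15, …
ICs: h(0) = 12, h′(0) = 24.

f: a_k = 4, 0, -32, 0, 128/3, 0, -1024/45, …
g: a_k = 3, 6, 12, 24, 48, 96, 192, …
h₀=f·g: eliminate ⇒ L₀, order ≤ 2·1.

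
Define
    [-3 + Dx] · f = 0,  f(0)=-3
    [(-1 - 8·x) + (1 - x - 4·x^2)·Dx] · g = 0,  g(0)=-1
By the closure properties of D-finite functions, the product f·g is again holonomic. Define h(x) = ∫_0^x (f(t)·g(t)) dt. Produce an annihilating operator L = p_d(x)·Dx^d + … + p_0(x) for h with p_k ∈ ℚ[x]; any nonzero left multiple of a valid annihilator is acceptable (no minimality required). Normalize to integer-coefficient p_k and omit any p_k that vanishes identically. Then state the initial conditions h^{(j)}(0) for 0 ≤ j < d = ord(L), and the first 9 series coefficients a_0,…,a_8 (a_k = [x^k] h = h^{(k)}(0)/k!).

L = (4 + 5·x - 12·x^2)·Dx + (-1 + x + 4·x^2)·Dx^2  (order 2).
h: a_k = 0, 3, 6, 25/2, 99/4, 2073/40, 551/5, 19437/80, 243423/448, …
ICs: h(0) = 0, h′(0) = 3.

f: a_k = -3, -9, -27/2, -27/2, -81/8, -243/40, -243/80, -729/560, -2187/4480, …
g: a_k = -1, -1, -5, -9, -29, -65, -181, -441, -1165, …
Sym-product of L_f,L_g gives L₀ (≤ ord 1).
h=∫h₀ ⇒ L = L₀·Dx.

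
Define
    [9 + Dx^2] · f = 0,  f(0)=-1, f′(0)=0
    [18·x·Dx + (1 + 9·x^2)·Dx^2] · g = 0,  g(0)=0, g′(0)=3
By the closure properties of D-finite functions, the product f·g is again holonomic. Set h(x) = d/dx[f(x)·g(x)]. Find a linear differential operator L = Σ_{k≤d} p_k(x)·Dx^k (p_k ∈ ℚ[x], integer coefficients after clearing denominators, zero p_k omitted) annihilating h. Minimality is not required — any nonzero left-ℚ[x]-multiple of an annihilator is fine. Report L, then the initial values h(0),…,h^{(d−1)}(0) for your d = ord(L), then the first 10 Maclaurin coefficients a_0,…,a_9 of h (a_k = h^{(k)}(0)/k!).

L = (8910 + 214326·x^2 + 3024621·x^4 + 5668704·x^6 + 6377292·x^8 + 9565938·x^10 + 43046721·x^12) + (5508·x + 207036·x^3 + 1837080·x^5 + 4723920·x^7 + 10628820·x^9 + 19131876·x^11)·Dx + (1080 + 27540·x^2 + 389286·x^4 + 971028·x^6 + 1889568·x^8 + 4251528·x^10 + 9565938·x^12)·Dx^2 + (612·x + 23004·x^3 + 204120·x^5 + 524880·x^7 + 1180980·x^9 + 2125764·x^11)·Dx^3 + (10 + 414·x^2 + 5913·x^4 + 37908·x^6 + 131220·x^8 + 354294·x^10 + 531441·x^12)·Dx^4  (order 4).
h: a_k = -3, 0, 135/2, 0, -3969/8, 0, 316143/80, 0, -151867467/4480, 0, …
ICs: h(0) = -3, h′(0) = 0, h′′(0) = 135, h′′′(0) = 0.

f: a_k = -1, 0, 9/2, 0, -27/8, 0, 81/80, 0, -729/4480, 0, …
g: a_k = 0, 3, 0, -9, 0, 243/5, 0, -2187/7, 0, 2187, …
h₀=f·g: eliminate ⇒ L₀, order ≤ 2·2.
Differentiate: ansatz ord ≤ ord L₀ ⇒ L.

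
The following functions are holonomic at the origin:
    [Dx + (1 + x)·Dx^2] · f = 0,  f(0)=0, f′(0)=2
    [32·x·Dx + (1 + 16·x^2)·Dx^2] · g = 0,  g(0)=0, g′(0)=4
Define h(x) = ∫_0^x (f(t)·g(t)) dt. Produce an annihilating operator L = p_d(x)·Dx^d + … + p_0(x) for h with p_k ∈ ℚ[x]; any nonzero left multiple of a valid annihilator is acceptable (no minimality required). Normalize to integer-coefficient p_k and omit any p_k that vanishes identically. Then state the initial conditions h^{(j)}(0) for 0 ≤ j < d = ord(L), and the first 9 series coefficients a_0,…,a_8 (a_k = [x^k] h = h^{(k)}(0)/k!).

f: a_k = 0, 2, -1, 2/3, -1/2, 2/5, -1/3, 2/7, -1/4, …
g: a_k = 0, 4, 0, -64/3, 0, 1024/5, 0, -16384/7, 0, …
f·g: L₀ = L_f ⊗_s L_g, ord ≤ 2·2.
Integrate: L := L₀·Dx.
L = (4224 + 8384·x + 204800·x^2 + 531456·x^3 + 491520·x^4 + 212992·x^5 + 262144·x^7)·Dx^2 + (4098 + 28864·x + 258368·x^2 + 1045504·x^3 + 1798144·x^4 + 1523712·x^5 + 573440·x^6 + 786432·x^7 + 917504·x^8)·Dx^3 + (132 + 8644·x + 37632·x^2 + 196032·x^3 + 614400·x^4 + 955392·x^5 + 786432·x^6 + 540672·x^7 + 786432·x^8 + 524288·x^9)·Dx^4 + (65 + 258·x + 2497·x^2 + 8576·x^3 + 30336·x^4 + 76800·x^5 + 118272·x^6 + 98304·x^7 + 98304·x^8 + 131072·x^9 + 65536·x^10)·Dx^5  (order 5).
h: a_k = 0, 0, 0, 8/3, -1, -8, 29/9, 2552/45, -733/30, …
ICs: h(0) = 0, h′(0) = 0, h′′(0) = 0, h′′′(0) = 16, h′′′′(0) = -24.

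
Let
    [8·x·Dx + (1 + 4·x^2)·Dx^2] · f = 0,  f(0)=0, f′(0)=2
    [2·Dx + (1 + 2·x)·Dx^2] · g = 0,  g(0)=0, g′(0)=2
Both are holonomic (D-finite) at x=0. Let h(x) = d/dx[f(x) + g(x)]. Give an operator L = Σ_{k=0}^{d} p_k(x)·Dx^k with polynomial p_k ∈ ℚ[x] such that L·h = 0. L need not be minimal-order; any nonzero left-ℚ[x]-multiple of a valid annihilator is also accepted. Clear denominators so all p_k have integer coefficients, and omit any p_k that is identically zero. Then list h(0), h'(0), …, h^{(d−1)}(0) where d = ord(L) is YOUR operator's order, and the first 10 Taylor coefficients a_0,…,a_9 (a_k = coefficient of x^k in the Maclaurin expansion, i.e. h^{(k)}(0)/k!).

L = (-8 - 48·x + 96·x^2 + 64·x^3) + (-8 - 16·x + 192·x^3 + 128·x^4)·Dx + (-1 + 2·x + 8·x^2 + 16·x^3 + 48·x^4 + 32·x^5)·Dx^2  (order 2).
h: a_k = 4, -4, 0, -16, 64, -64, 0, -256, 1024, -1024, …
ICs: h(0) = 4, h′(0) = -4.

f: a_k = 0, 2, 0, -8/3, 0, 32/5, 0, -128/7, 0, 512/9, …
g: a_k = 0, 2, -2, 8/3, -4, 32/5, -32/3, 128/7, -32, 512/9, …
Weyl lclm of L_f,L_g ⇒ L₀ (ord ≤ 4).
Differentiate: ansatz ord ≤ ord L₀ ⇒ L.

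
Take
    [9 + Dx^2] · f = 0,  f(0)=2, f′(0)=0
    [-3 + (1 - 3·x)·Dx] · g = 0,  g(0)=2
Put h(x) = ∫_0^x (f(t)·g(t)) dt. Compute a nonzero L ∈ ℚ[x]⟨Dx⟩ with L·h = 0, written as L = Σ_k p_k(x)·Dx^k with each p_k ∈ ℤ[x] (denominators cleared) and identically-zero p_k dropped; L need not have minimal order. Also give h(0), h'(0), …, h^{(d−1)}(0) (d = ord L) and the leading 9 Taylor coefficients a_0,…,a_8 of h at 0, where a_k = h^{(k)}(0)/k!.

f: a_k = 2, 0, -9, 0, 27/4, 0, -81/40, 0, 729/2240, …
g: a_k = 2, 6, 18, 54, 162, 486, 1458, 4374, 13122, …
h₀=f·g: eliminate ⇒ L₀, order ≤ 2·1.
Integrate: L := L₀·Dx.
L = (-9 + 27·x)·Dx + 6·Dx^2 + (-1 + 3·x)·Dx^3  (order 3).
h: a_k = 0, 4, 6, 6, 27/2, 351/10, 351/4, 31509/140, 94527/160, …
ICs: h(0) = 0, h′(0) = 4, h′′(0) = 12.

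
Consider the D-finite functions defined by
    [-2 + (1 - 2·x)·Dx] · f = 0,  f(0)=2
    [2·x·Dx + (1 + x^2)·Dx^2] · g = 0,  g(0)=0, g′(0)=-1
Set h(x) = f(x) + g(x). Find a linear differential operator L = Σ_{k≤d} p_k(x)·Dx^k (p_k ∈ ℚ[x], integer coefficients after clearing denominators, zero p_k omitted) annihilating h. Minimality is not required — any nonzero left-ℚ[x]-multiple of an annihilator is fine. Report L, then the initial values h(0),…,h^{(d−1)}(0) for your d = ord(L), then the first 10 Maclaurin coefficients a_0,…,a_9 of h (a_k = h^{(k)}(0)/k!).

f: a_k = 2, 4, 8, 16, 32, 64, 128, 256, 512, 1024, …
g: a_k = 0, -1, 0, 1/3, 0, -1/5, 0, 1/7, 0, -1/9, …
L₀ := lclm(L_f,L_g); ord L₀ ≤ 1+2.
L = (-4 + 32·x + 12·x^2)·Dx + (13 - 4·x + 25·x^2 + 12·x^3)·Dx^2 + (-2 + 3·x + 3·x^3 + 2·x^4)·Dx^3  (order 3).
h: a_k = 2, 3, 8, 49/3, 32, 319/5, 128, 1793/7, 512, 9215/9, …
ICs: h(0) = 2, h′(0) = 3, h′′(0) = 16.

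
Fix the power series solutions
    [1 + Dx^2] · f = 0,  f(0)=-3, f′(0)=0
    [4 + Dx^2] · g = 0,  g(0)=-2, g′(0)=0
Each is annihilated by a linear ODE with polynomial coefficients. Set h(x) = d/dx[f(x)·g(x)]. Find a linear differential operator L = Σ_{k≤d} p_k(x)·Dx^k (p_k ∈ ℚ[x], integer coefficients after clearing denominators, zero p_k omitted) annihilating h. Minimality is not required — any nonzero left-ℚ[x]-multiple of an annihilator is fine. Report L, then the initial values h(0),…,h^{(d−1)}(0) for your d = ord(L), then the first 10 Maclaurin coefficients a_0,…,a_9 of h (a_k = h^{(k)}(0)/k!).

L = 9 + 10·Dx^2 + Dx^4  (order 4).
h: a_k = 0, -30, 0, 41, 0, -73/4, 0, 3281/840, 0, -5905/12096, …
ICs: h(0) = 0, h′(0) = -30, h′′(0) = 0, h′′′(0) = 246.

f: a_k = -3, 0, 3/2, 0, -1/8, 0, 1/240, 0, -1/13440, 0, …
g: a_k = -2, 0, 4, 0, -4/3, 0, 8/45, 0, -4/315, 0, …
h₀=f·g: eliminate ⇒ L₀, order ≤ 2·2.
Differentiate: ansatz ord ≤ ord L₀ ⇒ L.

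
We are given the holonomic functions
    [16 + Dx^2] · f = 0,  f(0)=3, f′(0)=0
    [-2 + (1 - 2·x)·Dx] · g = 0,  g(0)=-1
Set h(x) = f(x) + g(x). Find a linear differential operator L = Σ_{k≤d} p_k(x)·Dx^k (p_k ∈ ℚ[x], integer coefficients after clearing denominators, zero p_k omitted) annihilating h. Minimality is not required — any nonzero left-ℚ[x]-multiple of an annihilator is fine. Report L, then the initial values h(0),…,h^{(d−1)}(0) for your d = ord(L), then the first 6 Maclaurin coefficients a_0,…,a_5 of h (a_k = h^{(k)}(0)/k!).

f: a_k = 3, 0, -24, 0, 32, 0, …
g: a_k = -1, -2, -4, -8, -16, -32, …
L₀ := lclm(L_f,L_g); ord L₀ ≤ 2+1.
L = (-160 + 256·x - 256·x^2) + (48 - 224·x + 384·x^2 - 256·x^3)·Dx + (-10 + 16·x - 16·x^2)·Dx^2 + (3 - 14·x + 24·x^2 - 16·x^3)·Dx^3  (order 3).
h: a_k = 2, -2, -28, -8, 16, -32, …
ICs: h(0) = 2, h′(0) = -2, h′′(0) = -56.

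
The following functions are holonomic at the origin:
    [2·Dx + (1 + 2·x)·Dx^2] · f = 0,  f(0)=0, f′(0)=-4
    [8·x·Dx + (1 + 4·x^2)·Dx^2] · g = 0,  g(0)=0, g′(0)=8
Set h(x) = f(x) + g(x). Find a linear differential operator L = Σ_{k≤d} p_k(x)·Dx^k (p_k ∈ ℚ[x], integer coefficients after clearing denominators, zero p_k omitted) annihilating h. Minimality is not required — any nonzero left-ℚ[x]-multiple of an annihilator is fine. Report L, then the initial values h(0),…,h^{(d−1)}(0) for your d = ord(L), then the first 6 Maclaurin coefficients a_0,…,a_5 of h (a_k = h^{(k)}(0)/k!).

L = (-8 - 48·x + 96·x^2 + 64·x^3)·Dx + (-8 - 16·x + 192·x^3 + 128·x^4)·Dx^2 + (-1 + 2·x + 8·x^2 + 16·x^3 + 48·x^4 + 32·x^5)·Dx^3  (order 3).
h: a_k = 0, 4, 4, -16, 8, 64/5, …
ICs: h(0) = 0, h′(0) = 4, h′′(0) = 8.

f: a_k = 0, -4, 4, -16/3, 8, -64/5, …
g: a_k = 0, 8, 0, -32/3, 0, 128/5, …
L₀ := lclm(L_f,L_g); ord L₀ ≤ 2+2.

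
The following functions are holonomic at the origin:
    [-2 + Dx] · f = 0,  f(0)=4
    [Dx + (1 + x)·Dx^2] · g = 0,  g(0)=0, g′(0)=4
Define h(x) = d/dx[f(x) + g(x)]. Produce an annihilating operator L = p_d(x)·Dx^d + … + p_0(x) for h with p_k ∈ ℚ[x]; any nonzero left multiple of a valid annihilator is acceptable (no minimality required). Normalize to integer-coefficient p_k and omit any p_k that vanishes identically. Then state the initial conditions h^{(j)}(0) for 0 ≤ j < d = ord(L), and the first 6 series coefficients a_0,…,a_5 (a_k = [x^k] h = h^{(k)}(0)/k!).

f: a_k = 4, 8, 8, 16/3, 8/3, 16/15, …
g: a_k = 0, 4, -2, 4/3, -1, 4/5, …
Sum ⇒ L₀ = lclm(L_f,L_g) in ℚ(x)⟨Dx⟩.
Differentiate: ansatz ord ≤ ord L₀ ⇒ L.
L = (-8 - 4·x) + (-2 - 8·x - 4·x^2)·Dx + (3 + 5·x + 2·x^2)·Dx^2  (order 2).
h: a_k = 12, 12, 20, 20/3, 28/3, -28/15, …
ICs: h(0) = 12, h′(0) = 12.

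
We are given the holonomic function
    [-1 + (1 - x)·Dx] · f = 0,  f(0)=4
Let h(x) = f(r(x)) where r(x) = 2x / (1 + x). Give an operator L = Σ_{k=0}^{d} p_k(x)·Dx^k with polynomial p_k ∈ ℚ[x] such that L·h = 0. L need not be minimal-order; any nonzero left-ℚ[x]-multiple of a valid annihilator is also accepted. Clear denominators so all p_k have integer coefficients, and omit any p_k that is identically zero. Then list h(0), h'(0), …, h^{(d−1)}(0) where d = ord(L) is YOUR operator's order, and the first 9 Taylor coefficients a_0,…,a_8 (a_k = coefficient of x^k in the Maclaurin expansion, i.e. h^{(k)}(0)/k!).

f: a_k = 4, 4, 4, 4, 4, 4, 4, 4, 4, …
h₀=f(r): pull back L_f along r ⇒ L₀.
L = 2 + (-1 + x^2)·Dx  (order 1).
h: a_k = 4, 8, 8, 8, 8, 8, 8, 8, 8, …
ICs: h(0) = 4.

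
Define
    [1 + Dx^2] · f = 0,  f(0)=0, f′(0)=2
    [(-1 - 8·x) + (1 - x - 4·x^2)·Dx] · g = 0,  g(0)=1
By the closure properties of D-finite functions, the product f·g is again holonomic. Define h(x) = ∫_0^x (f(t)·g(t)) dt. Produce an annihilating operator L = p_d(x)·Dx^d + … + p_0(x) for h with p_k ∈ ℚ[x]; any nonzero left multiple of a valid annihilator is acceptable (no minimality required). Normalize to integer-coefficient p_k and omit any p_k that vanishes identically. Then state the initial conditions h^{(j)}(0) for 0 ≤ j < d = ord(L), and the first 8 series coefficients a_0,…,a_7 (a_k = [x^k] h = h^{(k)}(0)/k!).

f: a_k = 0, 2, 0, -1/3, 0, 1/60, 0, -1/2520, …
g: a_k = 1, 1, 5, 9, 29, 65, 181, 441, …
Sym-product of L_f,L_g gives L₀ (≤ ord 2).
h=∫h₀ ⇒ L = L₀·Dx.
L = (7 + x + 4·x^2)·Dx + (2 + 16·x)·Dx^2 + (-1 + x + 4·x^2)·Dx^3  (order 3).
h: a_k = 0, 0, 1, 2/3, 29/12, 53/15, 1127/120, 7621/420, …
ICs: h(0) = 0, h′(0) = 0, h′′(0) = 2.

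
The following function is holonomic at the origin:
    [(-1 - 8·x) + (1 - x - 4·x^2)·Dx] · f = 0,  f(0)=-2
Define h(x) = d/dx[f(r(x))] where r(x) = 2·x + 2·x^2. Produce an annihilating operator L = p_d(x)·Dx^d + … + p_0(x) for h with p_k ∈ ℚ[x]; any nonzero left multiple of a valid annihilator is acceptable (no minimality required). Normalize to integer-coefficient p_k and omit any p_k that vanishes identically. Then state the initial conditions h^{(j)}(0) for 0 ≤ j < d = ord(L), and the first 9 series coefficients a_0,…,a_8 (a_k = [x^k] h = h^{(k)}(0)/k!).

f: a_k = -2, -2, -10, -18, -58, -130, -362, -882, -2330, …
f∘r: x↦r, Dx↦Dx/r' in L_f ⇒ L₀.
Derive L from L₀ (diff closure).
L = (22 + 204·x + 1260·x^2 + 4672·x^3 + 8736·x^4 + 7680·x^5 + 2560·x^6) + (-1 - 16·x + 6·x^2 + 420·x^3 + 1520·x^4 + 2400·x^5 + 1792·x^6 + 512·x^7)·Dx  (order 1).
h: a_k = -4, -88, -672, -5600, -41520, -298080, -2080512, -14214400, -95635008, …
ICs: h(0) = -4.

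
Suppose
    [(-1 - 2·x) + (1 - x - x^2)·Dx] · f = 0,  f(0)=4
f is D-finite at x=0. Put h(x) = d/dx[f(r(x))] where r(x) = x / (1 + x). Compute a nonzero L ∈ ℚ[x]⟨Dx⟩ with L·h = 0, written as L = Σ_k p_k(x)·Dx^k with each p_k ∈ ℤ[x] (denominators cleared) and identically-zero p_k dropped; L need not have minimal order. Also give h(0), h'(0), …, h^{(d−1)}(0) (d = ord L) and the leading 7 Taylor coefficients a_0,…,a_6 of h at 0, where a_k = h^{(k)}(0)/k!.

f: a_k = 4, 4, 8, 12, 20, 32, 52, …
Substitute x→r, Dx→(1/r')Dx; clear ⇒ L₀.
Differentiate: ansatz ord ≤ ord L₀ ⇒ L.
L = (2 + 6·x + 12·x^2 + 6·x^3) + (-1 - 5·x - 6·x^2 + x^3 + 3·x^4)·Dx  (order 1).
h: a_k = 4, 8, 0, 16, -20, 48, -84, …
ICs: h(0) = 4.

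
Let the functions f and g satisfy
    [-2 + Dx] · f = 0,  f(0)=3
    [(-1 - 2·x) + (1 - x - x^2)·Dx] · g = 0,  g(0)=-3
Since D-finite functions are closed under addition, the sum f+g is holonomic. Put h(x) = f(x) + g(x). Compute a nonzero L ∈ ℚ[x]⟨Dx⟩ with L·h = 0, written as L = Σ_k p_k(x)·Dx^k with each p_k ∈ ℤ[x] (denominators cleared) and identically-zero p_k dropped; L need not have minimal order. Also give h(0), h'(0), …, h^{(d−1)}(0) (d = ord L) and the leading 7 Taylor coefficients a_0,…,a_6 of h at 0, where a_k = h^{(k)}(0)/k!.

L = (4 + 8·x + 24·x^2 + 8·x^3) + (-14·x - 10·x^2 + 8·x^3 + 4·x^4)·Dx + (-1 + 5·x - x^2 - 6·x^3 - 2·x^4)·Dx^2  (order 2).
h: a_k = 0, 3, 0, -5, -13, -116/5, -581/15, …
ICs: h(0) = 0, h′(0) = 3.

f: a_k = 3, 6, 6, 4, 2, 4/5, 4/15, …
g: a_k = -3, -3, -6, -9, -15, -24, -39, …
h₀=f+g: left-lcm gives L₀, ord ≤ 2.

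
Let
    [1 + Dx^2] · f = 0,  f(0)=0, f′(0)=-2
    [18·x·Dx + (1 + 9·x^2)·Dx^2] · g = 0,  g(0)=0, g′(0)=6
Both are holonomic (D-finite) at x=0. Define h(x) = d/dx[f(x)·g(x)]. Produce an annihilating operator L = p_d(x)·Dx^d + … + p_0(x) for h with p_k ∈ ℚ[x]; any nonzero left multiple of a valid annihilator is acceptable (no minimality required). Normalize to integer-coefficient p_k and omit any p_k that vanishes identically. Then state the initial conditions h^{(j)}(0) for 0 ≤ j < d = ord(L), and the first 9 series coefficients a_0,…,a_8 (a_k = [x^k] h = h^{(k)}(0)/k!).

f: a_k = 0, -2, 0, 1/3, 0, -1/60, 0, 1/2520, 0, …
g: a_k = 0, 6, 0, -18, 0, 486/5, 0, -4374/7, 0, …
Sym-product of L_f,L_g gives L₀ (≤ ord 4).
h₀' ⇒ L via d/dx closure of L₀.
L = (38998 + 738774·x^2 + 15162957·x^4 + 3032640·x^6 - 78732·x^8 - 1771470·x^10 + 531441·x^12) + (20772·x + 1033884·x^3 + 7902360·x^5 + 2624400·x^7 + 1180980·x^9 + 2125764·x^11)·Dx + (39368 + 755028·x^2 + 15369750·x^4 + 3887028·x^6 + 314928·x^8 - 1417176·x^10 + 1062882·x^12)·Dx^2 + (20772·x + 1033884·x^3 + 7902360·x^5 + 2624400·x^7 + 1180980·x^9 + 2125764·x^11)·Dx^3 + (370 + 16254·x^2 + 206793·x^4 + 854388·x^6 + 393660·x^8 + 354294·x^10 + 531441·x^12)·Dx^4  (order 4).
h: a_k = 0, -24, 0, 152, 0, -1203, 0, 30778/3, 0, …
ICs: h(0) = 0, h′(0) = -24, h′′(0) = 0, h′′′(0) = 912.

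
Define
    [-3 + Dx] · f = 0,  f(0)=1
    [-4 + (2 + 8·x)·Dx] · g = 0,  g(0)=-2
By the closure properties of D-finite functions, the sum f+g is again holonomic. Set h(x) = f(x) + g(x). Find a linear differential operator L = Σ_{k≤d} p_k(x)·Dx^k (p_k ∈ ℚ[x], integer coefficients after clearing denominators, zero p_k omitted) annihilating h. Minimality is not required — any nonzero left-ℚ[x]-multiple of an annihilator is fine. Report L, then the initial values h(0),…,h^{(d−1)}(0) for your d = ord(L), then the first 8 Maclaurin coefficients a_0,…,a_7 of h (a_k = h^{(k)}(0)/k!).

f: a_k = 1, 3, 9/2, 9/2, 27/8, 81/40, 81/80, 243/560, …
g: a_k = -2, -4, 4, -8, 20, -56, 168, -528, …
Weyl lclm of L_f,L_g ⇒ L₀ (ord ≤ 2).
L = (30 + 72·x) + (-13 - 72·x - 144·x^2)·Dx + (1 + 16·x + 48·x^2)·Dx^2  (order 2).
h: a_k = -1, -1, 17/2, -7/2, 187/8, -2159/40, 13521/80, -295437/560, …
ICs: h(0) = -1, h′(0) = -1.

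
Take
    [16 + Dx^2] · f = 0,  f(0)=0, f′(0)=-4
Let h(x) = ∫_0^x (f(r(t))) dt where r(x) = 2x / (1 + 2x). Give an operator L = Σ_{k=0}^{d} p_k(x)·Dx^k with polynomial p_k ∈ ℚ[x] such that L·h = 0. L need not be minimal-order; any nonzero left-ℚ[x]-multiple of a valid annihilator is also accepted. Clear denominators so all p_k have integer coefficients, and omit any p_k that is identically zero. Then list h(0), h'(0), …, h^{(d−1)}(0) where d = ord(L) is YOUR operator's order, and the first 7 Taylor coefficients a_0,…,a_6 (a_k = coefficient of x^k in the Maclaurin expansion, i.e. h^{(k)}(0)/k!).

f: a_k = 0, -4, 0, 32/3, 0, -128/15, 0, …
h₀=f(r): pull back L_f along r ⇒ L₀.
Integrate: L := L₀·Dx.
L = 64·Dx + (4 + 24·x + 48·x^2 + 32·x^3)·Dx^2 + (1 + 8·x + 24·x^2 + 32·x^3 + 16·x^4)·Dx^3  (order 3).
h: a_k = 0, 0, -4, 16/3, 40/3, -448/5, 12352/45, …
ICs: h(0) = 0, h′(0) = 0, h′′(0) = -8.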